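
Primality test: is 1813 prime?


1813 / 7 = 259 (exact division)
1813 is NOT prime.

No, 1813 is not prime


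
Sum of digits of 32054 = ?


3 + 2 + 0 + 5 + 4 = 14


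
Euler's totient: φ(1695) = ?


1695 = 3 × 5 × 113
Prime factors: 3, 5, 113
φ(1695) = 1695 × (1-1/3) × (1-1/5) × (1-1/113)
= 1695 × 2/3 × 4/5 × 112/113 = 896

φ(1695) = 896


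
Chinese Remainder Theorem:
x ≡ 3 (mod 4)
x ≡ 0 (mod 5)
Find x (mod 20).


M = 4*5 = 20
M1 = M/4 = 5, M2 = M/5 = 4
M1^(-1) mod 4 = 1, M2^(-1) mod 5 = 4
x = 3*5*1 + 0*4*4 = 15
15 mod 20 = 15
Check: 15 mod 4 = 3 ✓, 15 mod 5 = 0 ✓

x ≡ 15 (mod 20)


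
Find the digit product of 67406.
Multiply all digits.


6 × 7 × 4 × 0 × 6 = 0


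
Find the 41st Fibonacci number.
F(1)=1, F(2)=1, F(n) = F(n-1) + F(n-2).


Sequence: 1, 1, 2, 3, 5, 8, 13, 21, 34, 55, 89, 144, 233, 377, 610, 987, 1597, 2584, 4181, 6765, 10946, 17711, 28657, 46368, 75025, 121393, 196418, 317811, 514229, 832040, 1346269, 2178309, 3524578, 5702887, 9227465, 14930352, 24157817, 39088169, 63245986, 102334155, 165580141
F(41) = 165580141


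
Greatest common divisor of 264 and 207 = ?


264 = 1 * 207 + 57
207 = 3 * 57 + 36
57 = 1 * 36 + 21
36 = 1 * 21 + 15
21 = 1 * 15 + 6
15 = 2 * 6 + 3
6 = 2 * 3 + 0
GCD = 3


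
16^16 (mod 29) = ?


16^1 mod 29 = 16
16^2 mod 29 = 24
16^3 mod 29 = 7
16^4 mod 29 = 25
16^5 mod 29 = 23
16^6 mod 29 = 20
16^7 mod 29 = 1
16^8 mod 29 = 16
16^9 mod 29 = 24
16^10 mod 29 = 7
16^11 mod 29 = 25
16^12 mod 29 = 23
16^13 mod 29 = 20
16^14 mod 29 = 1
16^15 mod 29 = 16
16^16 mod 29 = 24


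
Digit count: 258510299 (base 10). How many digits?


258510299 has 9 digits in base 10
floor(log10(258510299)) + 1 = floor(8.4125) + 1 = 9

9 digits (base 10)


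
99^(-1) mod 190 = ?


Use the extended Euclidean algorithm on (190, 99); each row r = 190*s + 99*t:
r=190, s=1, t=0
r=99, s=0, t=1
q=1: r=91, s=1, t=-1   [190*(1) + 99*(-1) = 91]
q=1: r=8, s=-1, t=2   [190*(-1) + 99*(2) = 8]
q=11: r=3, s=12, t=-23   [190*(12) + 99*(-23) = 3]
q=2: r=2, s=-25, t=48   [190*(-25) + 99*(48) = 2]
q=1: r=1, s=37, t=-71   [190*(37) + 99*(-71) = 1]
q=2: r=0, s=-99, t=190   [190*(-99) + 99*(190) = 0]
GCD = 1 with t = -71, so 99*(-71) ≡ 1 (mod 190)
Inverse = -71 mod 190 = 119
Check: 99 * 119 = 11781 ≡ 1 (mod 190)

99^(-1) ≡ 119 (mod 190)


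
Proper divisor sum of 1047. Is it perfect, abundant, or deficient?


Proper divisors: 1, 3, 349
Sum = 1 + 3 + 349 = 353
353 < 1047 → deficient

s(1047) = 353 (deficient)


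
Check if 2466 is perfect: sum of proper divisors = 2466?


Proper divisors of 2466: 1, 2, 3, 6, 9, 18, 137, 274, 411, 822, 1233
Sum = 1 + 2 + 3 + 6 + 9 + 18 + 137 + 274 + 411 + 822 + 1233 = 2916

No, 2466 is not perfect (2916 ≠ 2466)


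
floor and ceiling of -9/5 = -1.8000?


-9/5 = -1.8000
floor = -2
ceil = -1

floor = -2, ceil = -1


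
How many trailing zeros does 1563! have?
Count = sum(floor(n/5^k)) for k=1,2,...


floor(1563/5) = 312
floor(1563/25) = 62
floor(1563/125) = 12
floor(1563/625) = 2
Total = 388

388 trailing zeros


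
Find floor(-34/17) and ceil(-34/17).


-34/17 = -2.0000
floor = -2
ceil = -2

floor = -2, ceil = -2


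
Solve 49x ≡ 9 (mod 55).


GCD(49, 55) = 1, unique solution
a^(-1) mod 55 = 9
x = 9 * 9 mod 55 = 26

x ≡ 26 (mod 55)


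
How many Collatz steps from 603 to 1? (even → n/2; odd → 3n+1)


603 → 1810 → 905 → 2716 → 1358 → 679 → 2038 → 1019 → 3058 → 1529 → 4588 → 2294 → 1147 → 3442 → 1721 → 5164 → 2582 → 1291 → 3874 → 1937 → 5812 → 2906 → 1453 → 4360 → 2180 → 1090 → 545 → 1636 → 818 → 409 → 1228 → 614 → 307 → 922 → 461 → 1384 → 692 → 346 → 173 → 520 → 260 → 130 → 65 → 196 → 98 → 49 → 148 → 74 → 37 → 112 → 56 → 28 → 14 → 7 → 22 → 11 → 34 → 17 → 52 → 26 → 13 → 40 → 20 → 10 → 5 → 16 → 8 → 4 → 2 → 1
Total steps = 69

69 steps


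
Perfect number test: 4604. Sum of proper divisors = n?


Proper divisors of 4604: 1, 2, 4, 1151, 2302
Sum = 1 + 2 + 4 + 1151 + 2302 = 3460

No, 4604 is not perfect (3460 ≠ 4604)


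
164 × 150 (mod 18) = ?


164 × 150 = 24600
24600 mod 18 = 12


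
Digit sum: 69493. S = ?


6 + 9 + 4 + 9 + 3 = 31


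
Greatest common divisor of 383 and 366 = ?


383 = 1 * 366 + 17
366 = 21 * 17 + 9
17 = 1 * 9 + 8
9 = 1 * 8 + 1
8 = 8 * 1 + 0
GCD = 1


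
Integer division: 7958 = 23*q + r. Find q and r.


7958 = 23 * 346 + 0
Check: 7958 + 0 = 7958

q = 346, r = 0


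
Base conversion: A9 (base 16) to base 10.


A9 (base 16) = 169 (decimal)
169 (decimal) = 169 (base 10)


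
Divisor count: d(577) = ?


577 = 577^1
d(577) = (1+1) = 2

2 divisors


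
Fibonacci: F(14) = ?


Sequence: 1, 1, 2, 3, 5, 8, 13, 21, 34, 55, 89, 144, 233, 377
F(14) = 377


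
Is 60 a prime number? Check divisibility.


60 / 2 = 30 (exact division)
60 is NOT prime.

No, 60 is not prime


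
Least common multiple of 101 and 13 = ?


GCD(101, 13) = 1
LCM = 101*13/1 = 1313/1 = 1313

LCM = 1313


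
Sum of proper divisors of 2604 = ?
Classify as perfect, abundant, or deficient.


Proper divisors: 1, 2, 3, 4, 6, 7, 12, 14, 21, 28, 31, 42, 62, 84, 93, 124, 186, 217, 372, 434, 651, 868, 1302
Sum = 1 + 2 + 3 + 4 + 6 + 7 + 12 + 14 + 21 + 28 + 31 + 42 + 62 + 84 + 93 + 124 + 186 + 217 + 372 + 434 + 651 + 868 + 1302 = 4564
4564 > 2604 → abundant

s(2604) = 4564 (abundant)


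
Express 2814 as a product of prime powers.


2814 / 2 = 1407
1407 / 3 = 469
469 / 7 = 67
67 / 67 = 1
2814 = 2 × 3 × 7 × 67


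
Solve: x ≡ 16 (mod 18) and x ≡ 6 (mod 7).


M = 18*7 = 126
M1 = M/18 = 7, M2 = M/7 = 18
M1^(-1) mod 18 = 13, M2^(-1) mod 7 = 2
x = 16*7*13 + 6*18*2 = 1672
1672 mod 126 = 34
Check: 34 mod 18 = 16 ✓, 34 mod 7 = 6 ✓

x ≡ 34 (mod 126)


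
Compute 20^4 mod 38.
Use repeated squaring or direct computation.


20^1 mod 38 = 20
20^2 mod 38 = 20
20^3 mod 38 = 20
20^4 mod 38 = 20


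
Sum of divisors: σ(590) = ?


Divisors of 590: 1, 2, 5, 10, 59, 118, 295, 590
Sum = 1 + 2 + 5 + 10 + 59 + 118 + 295 + 590 = 1080

σ(590) = 1080


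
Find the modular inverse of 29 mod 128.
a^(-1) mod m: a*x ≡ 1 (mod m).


Use the extended Euclidean algorithm on (128, 29); each row r = 128*s + 29*t:
r=128, s=1, t=0
r=29, s=0, t=1
q=4: r=12, s=1, t=-4   [128*(1) + 29*(-4) = 12]
q=2: r=5, s=-2, t=9   [128*(-2) + 29*(9) = 5]
q=2: r=2, s=5, t=-22   [128*(5) + 29*(-22) = 2]
q=2: r=1, s=-12, t=53   [128*(-12) + 29*(53) = 1]
q=2: r=0, s=29, t=-128   [128*(29) + 29*(-128) = 0]
GCD = 1 with t = 53, so 29*(53) ≡ 1 (mod 128)
Inverse = 53 mod 128 = 53
Check: 29 * 53 = 1537 ≡ 1 (mod 128)

29^(-1) ≡ 53 (mod 128)


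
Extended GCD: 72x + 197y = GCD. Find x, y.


Tabular extended Euclidean (each row: r = 72*s + 197*t):
r=72, s=1, t=0
r=197, s=0, t=1
q=0: r=72, s=1, t=0   [72*(1) + 197*(0) = 72]
q=2: r=53, s=-2, t=1   [72*(-2) + 197*(1) = 53]
q=1: r=19, s=3, t=-1   [72*(3) + 197*(-1) = 19]
q=2: r=15, s=-8, t=3   [72*(-8) + 197*(3) = 15]
q=1: r=4, s=11, t=-4   [72*(11) + 197*(-4) = 4]
q=3: r=3, s=-41, t=15   [72*(-41) + 197*(15) = 3]
q=1: r=1, s=52, t=-19   [72*(52) + 197*(-19) = 1]
q=3: r=0, s=-197, t=72   [72*(-197) + 197*(72) = 0]
GCD = 1; from the row with r=1: x=52, y=-19
Check: 72*(52) + 197*(-19) = 3744 - 3743 = 1

GCD = 1, x = 52, y = -19


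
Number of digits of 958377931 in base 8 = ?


958377931 in base 8 = 7107727713
Number of digits = 10

10 digits (base 8)


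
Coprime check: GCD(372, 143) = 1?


Euclidean algorithm:
372 = 2 * 143 + 86
143 = 1 * 86 + 57
86 = 1 * 57 + 29
57 = 1 * 29 + 28
29 = 1 * 28 + 1
28 = 28 * 1 + 0
GCD(372, 143) = 1

Yes, coprime (GCD = 1)


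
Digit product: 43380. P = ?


4 × 3 × 3 × 8 × 0 = 0


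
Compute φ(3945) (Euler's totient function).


3945 = 3 × 5 × 263
Prime factors: 3, 5, 263
φ(3945) = 3945 × (1-1/3) × (1-1/5) × (1-1/263)
= 3945 × 2/3 × 4/5 × 262/263 = 2096

φ(3945) = 2096


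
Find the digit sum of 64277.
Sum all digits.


6 + 4 + 2 + 7 + 7 = 26


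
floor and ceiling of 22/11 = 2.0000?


22/11 = 2.0000
floor = 2
ceil = 2

floor = 2, ceil = 2


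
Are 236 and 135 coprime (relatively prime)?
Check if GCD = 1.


Euclidean algorithm:
236 = 1 * 135 + 101
135 = 1 * 101 + 34
101 = 2 * 34 + 33
34 = 1 * 33 + 1
33 = 33 * 1 + 0
GCD(236, 135) = 1

Yes, coprime (GCD = 1)


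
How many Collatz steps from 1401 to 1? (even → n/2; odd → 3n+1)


1401 → 4204 → 2102 → 1051 → 3154 → 1577 → 4732 → 2366 → 1183 → 3550 → 1775 → 5326 → 2663 → 7990 → 3995 → 11986 → 5993 → 17980 → 8990 → 4495 → 13486 → 6743 → 20230 → 10115 → 30346 → 15173 → 45520 → 22760 → 11380 → 5690 → 2845 → 8536 → 4268 → 2134 → 1067 → 3202 → 1601 → 4804 → 2402 → 1201 → 3604 → 1802 → 901 → 2704 → 1352 → 676 → 338 → 169 → 508 → 254 → 127 → 382 → 191 → 574 → 287 → 862 → 431 → 1294 → 647 → 1942 → 971 → 2914 → 1457 → 4372 → 2186 → 1093 → 3280 → 1640 → 820 → 410 → 205 → 616 → 308 → 154 → 77 → 232 → 116 → 58 → 29 → 88 → 44 → 22 → 11 → 34 → 17 → 52 → 26 → 13 → 40 → 20 → 10 → 5 → 16 → 8 → 4 → 2 → 1
Total steps = 96

96 steps


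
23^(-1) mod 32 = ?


Use the extended Euclidean algorithm on (32, 23); each row r = 32*s + 23*t:
r=32, s=1, t=0
r=23, s=0, t=1
q=1: r=9, s=1, t=-1   [32*(1) + 23*(-1) = 9]
q=2: r=5, s=-2, t=3   [32*(-2) + 23*(3) = 5]
q=1: r=4, s=3, t=-4   [32*(3) + 23*(-4) = 4]
q=1: r=1, s=-5, t=7   [32*(-5) + 23*(7) = 1]
q=4: r=0, s=23, t=-32   [32*(23) + 23*(-32) = 0]
GCD = 1 with t = 7, so 23*(7) ≡ 1 (mod 32)
Inverse = 7 mod 32 = 7
Check: 23 * 7 = 161 ≡ 1 (mod 32)

23^(-1) ≡ 7 (mod 32)


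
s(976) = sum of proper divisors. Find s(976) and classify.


Proper divisors: 1, 2, 4, 8, 16, 61, 122, 244, 488
Sum = 1 + 2 + 4 + 8 + 16 + 61 + 122 + 244 + 488 = 946
946 < 976 → deficient

s(976) = 946 (deficient)


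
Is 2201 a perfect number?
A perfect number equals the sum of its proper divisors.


Proper divisors of 2201: 1, 31, 71
Sum = 1 + 31 + 71 = 103

No, 2201 is not perfect (103 ≠ 2201)


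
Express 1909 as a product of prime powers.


1909 / 23 = 83
83 / 83 = 1
1909 = 23 × 83


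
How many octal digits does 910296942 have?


910296942 in base 8 = 6620403556
Number of digits = 10

10 digits (base 8)


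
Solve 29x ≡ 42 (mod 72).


GCD(29, 72) = 1, unique solution
a^(-1) mod 72 = 5
x = 5 * 42 mod 72 = 66

x ≡ 66 (mod 72)


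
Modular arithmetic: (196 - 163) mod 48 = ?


196 - 163 = 33
33 mod 48 = 33


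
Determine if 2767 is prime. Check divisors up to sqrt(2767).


Check divisors up to sqrt(2767) = 52.6023
No divisors found.
2767 is prime.

Yes, 2767 is prime


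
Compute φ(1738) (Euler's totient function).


1738 = 2 × 11 × 79
Prime factors: 2, 11, 79
φ(1738) = 1738 × (1-1/2) × (1-1/11) × (1-1/79)
= 1738 × 1/2 × 10/11 × 78/79 = 780

φ(1738) = 780


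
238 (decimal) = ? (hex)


238 (base 10) = 238 (decimal)
238 (decimal) = EE (base 16)


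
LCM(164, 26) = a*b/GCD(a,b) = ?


GCD(164, 26) = 2
LCM = 164*26/2 = 4264/2 = 2132

LCM = 2132


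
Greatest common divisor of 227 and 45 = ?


227 = 5 * 45 + 2
45 = 22 * 2 + 1
2 = 2 * 1 + 0
GCD = 1


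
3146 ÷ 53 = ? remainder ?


3146 = 53 * 59 + 19
Check: 3127 + 19 = 3146

q = 59, r = 19


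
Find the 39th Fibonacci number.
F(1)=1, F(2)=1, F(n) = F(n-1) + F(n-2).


Sequence: 1, 1, 2, 3, 5, 8, 13, 21, 34, 55, 89, 144, 233, 377, 610, 987, 1597, 2584, 4181, 6765, 10946, 17711, 28657, 46368, 75025, 121393, 196418, 317811, 514229, 832040, 1346269, 2178309, 3524578, 5702887, 9227465, 14930352, 24157817, 39088169, 63245986
F(39) = 63245986


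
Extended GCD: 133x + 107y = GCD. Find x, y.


Tabular extended Euclidean (each row: r = 133*s + 107*t):
r=133, s=1, t=0
r=107, s=0, t=1
q=1: r=26, s=1, t=-1   [133*(1) + 107*(-1) = 26]
q=4: r=3, s=-4, t=5   [133*(-4) + 107*(5) = 3]
q=8: r=2, s=33, t=-41   [133*(33) + 107*(-41) = 2]
q=1: r=1, s=-37, t=46   [133*(-37) + 107*(46) = 1]
q=2: r=0, s=107, t=-133   [133*(107) + 107*(-133) = 0]
GCD = 1; from the row with r=1: x=-37, y=46
Check: 133*(-37) + 107*(46) = -4921 + 4922 = 1

GCD = 1, x = -37, y = 46


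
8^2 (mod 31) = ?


8^1 mod 31 = 8
8^2 mod 31 = 2


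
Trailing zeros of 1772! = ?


floor(1772/5) = 354
floor(1772/25) = 70
floor(1772/125) = 14
floor(1772/625) = 2
Total = 440

440 trailing zeros


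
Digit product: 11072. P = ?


1 × 1 × 0 × 7 × 2 = 0


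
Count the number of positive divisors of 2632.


2632 = 2^3 × 7^1 × 47^1
d(2632) = (3+1) × (1+1) × (1+1) = 16

16 divisors


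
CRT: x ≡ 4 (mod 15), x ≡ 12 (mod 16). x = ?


M = 15*16 = 240
M1 = M/15 = 16, M2 = M/16 = 15
M1^(-1) mod 15 = 1, M2^(-1) mod 16 = 15
x = 4*16*1 + 12*15*15 = 2764
2764 mod 240 = 124
Check: 124 mod 15 = 4 ✓, 124 mod 16 = 12 ✓

x ≡ 124 (mod 240)


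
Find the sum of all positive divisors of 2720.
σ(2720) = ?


Divisors of 2720: 1, 2, 4, 5, 8, 10, 16, 17, 20, 32, 34, 40, 68, 80, 85, 136, 160, 170, 272, 340, 544, 680, 1360, 2720
Sum = 1 + 2 + 4 + 5 + 8 + 10 + 16 + 17 + 20 + 32 + 34 + 40 + 68 + 80 + 85 + 136 + 160 + 170 + 272 + 340 + 544 + 680 + 1360 + 2720 = 6804

σ(2720) = 6804


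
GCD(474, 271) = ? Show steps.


474 = 1 * 271 + 203
271 = 1 * 203 + 68
203 = 2 * 68 + 67
68 = 1 * 67 + 1
67 = 67 * 1 + 0
GCD = 1


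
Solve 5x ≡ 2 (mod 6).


GCD(5, 6) = 1, unique solution
a^(-1) mod 6 = 5
x = 5 * 2 mod 6 = 4

x ≡ 4 (mod 6)


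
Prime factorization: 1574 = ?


1574 / 2 = 787
787 / 787 = 1
1574 = 2 × 787


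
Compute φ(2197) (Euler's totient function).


2197 = 13^3
Prime factors: 13
φ(2197) = 2197 × (1-1/13)
= 2197 × 12/13 = 2028

φ(2197) = 2028


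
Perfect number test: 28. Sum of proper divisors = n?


Proper divisors of 28: 1, 2, 4, 7, 14
Sum = 1 + 2 + 4 + 7 + 14 = 28

Yes, 28 is perfect (28 = 28)


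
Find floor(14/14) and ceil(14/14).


14/14 = 1.0000
floor = 1
ceil = 1

floor = 1, ceil = 1


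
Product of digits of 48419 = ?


4 × 8 × 4 × 1 × 9 = 1152


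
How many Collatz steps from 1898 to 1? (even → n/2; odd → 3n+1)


1898 → 949 → 2848 → 1424 → 712 → 356 → 178 → 89 → 268 → 134 → 67 → 202 → 101 → 304 → 152 → 76 → 38 → 19 → 58 → 29 → 88 → 44 → 22 → 11 → 34 → 17 → 52 → 26 → 13 → 40 → 20 → 10 → 5 → 16 → 8 → 4 → 2 → 1
Total steps = 37

37 steps


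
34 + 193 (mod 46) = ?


34 + 193 = 227
227 mod 46 = 43


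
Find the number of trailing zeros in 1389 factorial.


floor(1389/5) = 277
floor(1389/25) = 55
floor(1389/125) = 11
floor(1389/625) = 2
Total = 345

345 trailing zeros


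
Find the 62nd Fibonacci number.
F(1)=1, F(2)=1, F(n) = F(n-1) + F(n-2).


Sequence: 1, 1, 2, 3, 5, 8, 13, 21, 34, 55, 89, 144, 233, 377, 610, 987, 1597, 2584, 4181, 6765, 10946, 17711, 28657, 46368, 75025, 121393, 196418, 317811, 514229, 832040, 1346269, 2178309, 3524578, 5702887, 9227465, 14930352, 24157817, 39088169, 63245986, 102334155, 165580141, 267914296, 433494437, 701408733, 1134903170, 1836311903, 2971215073, 4807526976, 7778742049, 12586269025, 20365011074, 32951280099, 53316291173, 86267571272, 139583862445, 225851433717, 365435296162, 591286729879, 956722026041, 1548008755920, 2504730781961, 4052739537881
F(62) = 4052739537881


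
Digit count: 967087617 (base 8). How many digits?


967087617 in base 8 = 7151113001
Number of digits = 10

10 digits (base 8)


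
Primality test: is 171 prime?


171 / 3 = 57 (exact division)
171 is NOT prime.

No, 171 is not prime


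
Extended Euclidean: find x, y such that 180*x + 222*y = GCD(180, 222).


Tabular extended Euclidean (each row: r = 180*s + 222*t):
r=180, s=1, t=0
r=222, s=0, t=1
q=0: r=180, s=1, t=0   [180*(1) + 222*(0) = 180]
q=1: r=42, s=-1, t=1   [180*(-1) + 222*(1) = 42]
q=4: r=12, s=5, t=-4   [180*(5) + 222*(-4) = 12]
q=3: r=6, s=-16, t=13   [180*(-16) + 222*(13) = 6]
q=2: r=0, s=37, t=-30   [180*(37) + 222*(-30) = 0]
GCD = 6; from the row with r=6: x=-16, y=13
Check: 180*(-16) + 222*(13) = -2880 + 2886 = 6

GCD = 6, x = -16, y = 13


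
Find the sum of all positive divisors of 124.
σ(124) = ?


Divisors of 124: 1, 2, 4, 31, 62, 124
Sum = 1 + 2 + 4 + 31 + 62 + 124 = 224

σ(124) = 224


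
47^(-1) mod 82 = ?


Use the extended Euclidean algorithm on (82, 47); each row r = 82*s + 47*t:
r=82, s=1, t=0
r=47, s=0, t=1
q=1: r=35, s=1, t=-1   [82*(1) + 47*(-1) = 35]
q=1: r=12, s=-1, t=2   [82*(-1) + 47*(2) = 12]
q=2: r=11, s=3, t=-5   [82*(3) + 47*(-5) = 11]
q=1: r=1, s=-4, t=7   [82*(-4) + 47*(7) = 1]
q=11: r=0, s=47, t=-82   [82*(47) + 47*(-82) = 0]
GCD = 1 with t = 7, so 47*(7) ≡ 1 (mod 82)
Inverse = 7 mod 82 = 7
Check: 47 * 7 = 329 ≡ 1 (mod 82)

47^(-1) ≡ 7 (mod 82)


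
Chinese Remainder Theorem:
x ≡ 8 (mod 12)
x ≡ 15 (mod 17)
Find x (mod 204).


M = 12*17 = 204
M1 = M/12 = 17, M2 = M/17 = 12
M1^(-1) mod 12 = 5, M2^(-1) mod 17 = 10
x = 8*17*5 + 15*12*10 = 2480
2480 mod 204 = 32
Check: 32 mod 12 = 8 ✓, 32 mod 17 = 15 ✓

x ≡ 32 (mod 204)


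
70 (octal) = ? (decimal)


70 (base 8) = 56 (decimal)
56 (decimal) = 56 (base 10)


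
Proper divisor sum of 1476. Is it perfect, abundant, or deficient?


Proper divisors: 1, 2, 3, 4, 6, 9, 12, 18, 36, 41, 82, 123, 164, 246, 369, 492, 738
Sum = 1 + 2 + 3 + 4 + 6 + 9 + 12 + 18 + 36 + 41 + 82 + 123 + 164 + 246 + 369 + 492 + 738 = 2346
2346 > 1476 → abundant

s(1476) = 2346 (abundant)


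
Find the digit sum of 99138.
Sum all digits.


9 + 9 + 1 + 3 + 8 = 30


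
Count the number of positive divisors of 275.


275 = 5^2 × 11^1
d(275) = (2+1) × (1+1) = 6

6 divisors


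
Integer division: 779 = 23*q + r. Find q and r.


779 = 23 * 33 + 20
Check: 759 + 20 = 779

q = 33, r = 20


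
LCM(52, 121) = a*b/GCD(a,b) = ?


GCD(52, 121) = 1
LCM = 52*121/1 = 6292/1 = 6292

LCM = 6292


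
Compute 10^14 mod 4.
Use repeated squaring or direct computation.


10^1 mod 4 = 2
10^2 mod 4 = 0
10^3 mod 4 = 0
10^4 mod 4 = 0
10^5 mod 4 = 0
10^6 mod 4 = 0
10^7 mod 4 = 0
10^8 mod 4 = 0
10^9 mod 4 = 0
10^10 mod 4 = 0
10^11 mod 4 = 0
10^12 mod 4 = 0
10^13 mod 4 = 0
10^14 mod 4 = 0


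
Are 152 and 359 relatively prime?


Euclidean algorithm:
359 = 2 * 152 + 55
152 = 2 * 55 + 42
55 = 1 * 42 + 13
42 = 3 * 13 + 3
13 = 4 * 3 + 1
3 = 3 * 1 + 0
GCD(152, 359) = 1

Yes, coprime (GCD = 1)


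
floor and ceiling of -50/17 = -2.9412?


-50/17 = -2.9412
floor = -3
ceil = -2

floor = -3, ceil = -2


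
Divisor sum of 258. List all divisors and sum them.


Divisors of 258: 1, 2, 3, 6, 43, 86, 129, 258
Sum = 1 + 2 + 3 + 6 + 43 + 86 + 129 + 258 = 528

σ(258) = 528


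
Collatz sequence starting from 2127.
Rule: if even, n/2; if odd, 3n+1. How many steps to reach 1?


2127 → 6382 → 3191 → 9574 → 4787 → 14362 → 7181 → 21544 → 10772 → 5386 → 2693 → 8080 → 4040 → 2020 → 1010 → 505 → 1516 → 758 → 379 → 1138 → 569 → 1708 → 854 → 427 → 1282 → 641 → 1924 → 962 → 481 → 1444 → 722 → 361 → 1084 → 542 → 271 → 814 → 407 → 1222 → 611 → 1834 → 917 → 2752 → 1376 → 688 → 344 → 172 → 86 → 43 → 130 → 65 → 196 → 98 → 49 → 148 → 74 → 37 → 112 → 56 → 28 → 14 → 7 → 22 → 11 → 34 → 17 → 52 → 26 → 13 → 40 → 20 → 10 → 5 → 16 → 8 → 4 → 2 → 1
Total steps = 76

76 steps


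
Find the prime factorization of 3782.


3782 / 2 = 1891
1891 / 31 = 61
61 / 61 = 1
3782 = 2 × 31 × 61


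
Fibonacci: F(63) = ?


Sequence: 1, 1, 2, 3, 5, 8, 13, 21, 34, 55, 89, 144, 233, 377, 610, 987, 1597, 2584, 4181, 6765, 10946, 17711, 28657, 46368, 75025, 121393, 196418, 317811, 514229, 832040, 1346269, 2178309, 3524578, 5702887, 9227465, 14930352, 24157817, 39088169, 63245986, 102334155, 165580141, 267914296, 433494437, 701408733, 1134903170, 1836311903, 2971215073, 4807526976, 7778742049, 12586269025, 20365011074, 32951280099, 53316291173, 86267571272, 139583862445, 225851433717, 365435296162, 591286729879, 956722026041, 1548008755920, 2504730781961, 4052739537881, 6557470319842
F(63) = 6557470319842


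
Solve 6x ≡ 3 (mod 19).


GCD(6, 19) = 1, unique solution
a^(-1) mod 19 = 16
x = 16 * 3 mod 19 = 10

x ≡ 10 (mod 19)


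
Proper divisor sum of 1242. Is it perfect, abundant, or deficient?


Proper divisors: 1, 2, 3, 6, 9, 18, 23, 27, 46, 54, 69, 138, 207, 414, 621
Sum = 1 + 2 + 3 + 6 + 9 + 18 + 23 + 27 + 46 + 54 + 69 + 138 + 207 + 414 + 621 = 1638
1638 > 1242 → abundant

s(1242) = 1638 (abundant)


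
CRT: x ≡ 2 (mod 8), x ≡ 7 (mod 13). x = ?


M = 8*13 = 104
M1 = M/8 = 13, M2 = M/13 = 8
M1^(-1) mod 8 = 5, M2^(-1) mod 13 = 5
x = 2*13*5 + 7*8*5 = 410
410 mod 104 = 98
Check: 98 mod 8 = 2 ✓, 98 mod 13 = 7 ✓

x ≡ 98 (mod 104)


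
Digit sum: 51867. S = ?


5 + 1 + 8 + 6 + 7 = 27


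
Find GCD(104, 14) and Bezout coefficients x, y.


Tabular extended Euclidean (each row: r = 104*s + 14*t):
r=104, s=1, t=0
r=14, s=0, t=1
q=7: r=6, s=1, t=-7   [104*(1) + 14*(-7) = 6]
q=2: r=2, s=-2, t=15   [104*(-2) + 14*(15) = 2]
q=3: r=0, s=7, t=-52   [104*(7) + 14*(-52) = 0]
GCD = 2; from the row with r=2: x=-2, y=15
Check: 104*(-2) + 14*(15) = -208 + 210 = 2

GCD = 2, x = -2, y = 15


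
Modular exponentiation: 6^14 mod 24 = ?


6^1 mod 24 = 6
6^2 mod 24 = 12
6^3 mod 24 = 0
6^4 mod 24 = 0
6^5 mod 24 = 0
6^6 mod 24 = 0
6^7 mod 24 = 0
6^8 mod 24 = 0
6^9 mod 24 = 0
6^10 mod 24 = 0
6^11 mod 24 = 0
6^12 mod 24 = 0
6^13 mod 24 = 0
6^14 mod 24 = 0


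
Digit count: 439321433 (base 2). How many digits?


439321433 in base 2 = 11010001011111000001101011001
Number of digits = 29

29 digits (base 2)


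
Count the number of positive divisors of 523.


523 = 523^1
d(523) = (1+1) = 2

2 divisors


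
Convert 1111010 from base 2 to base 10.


1111010 (base 2) = 122 (decimal)
122 (decimal) = 122 (base 10)


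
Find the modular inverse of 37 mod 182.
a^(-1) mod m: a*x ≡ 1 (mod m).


Use the extended Euclidean algorithm on (182, 37); each row r = 182*s + 37*t:
r=182, s=1, t=0
r=37, s=0, t=1
q=4: r=34, s=1, t=-4   [182*(1) + 37*(-4) = 34]
q=1: r=3, s=-1, t=5   [182*(-1) + 37*(5) = 3]
q=11: r=1, s=12, t=-59   [182*(12) + 37*(-59) = 1]
q=3: r=0, s=-37, t=182   [182*(-37) + 37*(182) = 0]
GCD = 1 with t = -59, so 37*(-59) ≡ 1 (mod 182)
Inverse = -59 mod 182 = 123
Check: 37 * 123 = 4551 ≡ 1 (mod 182)

37^(-1) ≡ 123 (mod 182)


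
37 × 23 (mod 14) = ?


37 × 23 = 851
851 mod 14 = 11


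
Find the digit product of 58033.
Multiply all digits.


5 × 8 × 0 × 3 × 3 = 0


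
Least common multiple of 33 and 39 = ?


GCD(33, 39) = 3
LCM = 33*39/3 = 1287/3 = 429

LCM = 429


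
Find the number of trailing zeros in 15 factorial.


floor(15/5) = 3
Total = 3

3 trailing zeros


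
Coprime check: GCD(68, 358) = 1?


Euclidean algorithm:
358 = 5 * 68 + 18
68 = 3 * 18 + 14
18 = 1 * 14 + 4
14 = 3 * 4 + 2
4 = 2 * 2 + 0
GCD(68, 358) = 2

No, not coprime (GCD = 2)


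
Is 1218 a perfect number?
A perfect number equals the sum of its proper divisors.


Proper divisors of 1218: 1, 2, 3, 6, 7, 14, 21, 29, 42, 58, 87, 174, 203, 406, 609
Sum = 1 + 2 + 3 + 6 + 7 + 14 + 21 + 29 + 42 + 58 + 87 + 174 + 203 + 406 + 609 = 1662

No, 1218 is not perfect (1662 ≠ 1218)


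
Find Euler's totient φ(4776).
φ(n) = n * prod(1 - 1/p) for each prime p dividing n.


4776 = 2^3 × 3 × 199
Prime factors: 2, 3, 199
φ(4776) = 4776 × (1-1/2) × (1-1/3) × (1-1/199)
= 4776 × 1/2 × 2/3 × 198/199 = 1584

φ(4776) = 1584


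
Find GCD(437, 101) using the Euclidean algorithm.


437 = 4 * 101 + 33
101 = 3 * 33 + 2
33 = 16 * 2 + 1
2 = 2 * 1 + 0
GCD = 1


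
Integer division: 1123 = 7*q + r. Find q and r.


1123 = 7 * 160 + 3
Check: 1120 + 3 = 1123

q = 160, r = 3


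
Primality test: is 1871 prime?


Check divisors up to sqrt(1871) = 43.2551
No divisors found.
1871 is prime.

Yes, 1871 is prime


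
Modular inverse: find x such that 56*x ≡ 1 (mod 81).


Use the extended Euclidean algorithm on (81, 56); each row r = 81*s + 56*t:
r=81, s=1, t=0
r=56, s=0, t=1
q=1: r=25, s=1, t=-1   [81*(1) + 56*(-1) = 25]
q=2: r=6, s=-2, t=3   [81*(-2) + 56*(3) = 6]
q=4: r=1, s=9, t=-13   [81*(9) + 56*(-13) = 1]
q=6: r=0, s=-56, t=81   [81*(-56) + 56*(81) = 0]
GCD = 1 with t = -13, so 56*(-13) ≡ 1 (mod 81)
Inverse = -13 mod 81 = 68
Check: 56 * 68 = 3808 ≡ 1 (mod 81)

56^(-1) ≡ 68 (mod 81)


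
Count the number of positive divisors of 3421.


3421 = 11^1 × 311^1
d(3421) = (1+1) × (1+1) = 4

4 divisors


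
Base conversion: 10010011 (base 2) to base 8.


10010011 (base 2) = 147 (decimal)
147 (decimal) = 223 (base 8)


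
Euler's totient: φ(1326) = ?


1326 = 2 × 3 × 13 × 17
Prime factors: 2, 3, 13, 17
φ(1326) = 1326 × (1-1/2) × (1-1/3) × (1-1/13) × (1-1/17)
= 1326 × 1/2 × 2/3 × 12/13 × 16/17 = 384

φ(1326) = 384


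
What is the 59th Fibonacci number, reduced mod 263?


F(k) mod 263 for k=1..59:
1, 1, 2, 3, 5, 8, 13, 21, 34, 55, 89, 144, 233, 114, 84, 198, 19, 217, 236, 190, 163, 90, 253, 80, 70, 150, 220, 107, 64, 171, 235, 143, 115, 258, 110, 105, 215, 57, 9, 66, 75, 141, 216, 94, 47, 141, 188, 66, 254, 57, 48, 105, 153, 258, 148, 143, 28, 171, 199
F(59) mod 263 = 199


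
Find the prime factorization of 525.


525 / 3 = 175
175 / 5 = 35
35 / 5 = 7
7 / 7 = 1
525 = 3 × 5^2 × 7


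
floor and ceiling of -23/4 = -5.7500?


-23/4 = -5.7500
floor = -6
ceil = -5

floor = -6, ceil = -5


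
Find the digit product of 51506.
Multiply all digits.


5 × 1 × 5 × 0 × 6 = 0


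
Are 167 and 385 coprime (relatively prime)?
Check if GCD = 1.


Euclidean algorithm:
385 = 2 * 167 + 51
167 = 3 * 51 + 14
51 = 3 * 14 + 9
14 = 1 * 9 + 5
9 = 1 * 5 + 4
5 = 1 * 4 + 1
4 = 4 * 1 + 0
GCD(167, 385) = 1

Yes, coprime (GCD = 1)


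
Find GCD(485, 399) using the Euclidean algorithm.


485 = 1 * 399 + 86
399 = 4 * 86 + 55
86 = 1 * 55 + 31
55 = 1 * 31 + 24
31 = 1 * 24 + 7
24 = 3 * 7 + 3
7 = 2 * 3 + 1
3 = 3 * 1 + 0
GCD = 1


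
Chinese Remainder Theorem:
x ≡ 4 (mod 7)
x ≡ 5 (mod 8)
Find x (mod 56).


M = 7*8 = 56
M1 = M/7 = 8, M2 = M/8 = 7
M1^(-1) mod 7 = 1, M2^(-1) mod 8 = 7
x = 4*8*1 + 5*7*7 = 277
277 mod 56 = 53
Check: 53 mod 7 = 4 ✓, 53 mod 8 = 5 ✓

x ≡ 53 (mod 56)


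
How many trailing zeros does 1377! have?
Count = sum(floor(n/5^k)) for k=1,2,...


floor(1377/5) = 275
floor(1377/25) = 55
floor(1377/125) = 11
floor(1377/625) = 2
Total = 343

343 trailing zeros


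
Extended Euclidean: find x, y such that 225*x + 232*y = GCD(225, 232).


Tabular extended Euclidean (each row: r = 225*s + 232*t):
r=225, s=1, t=0
r=232, s=0, t=1
q=0: r=225, s=1, t=0   [225*(1) + 232*(0) = 225]
q=1: r=7, s=-1, t=1   [225*(-1) + 232*(1) = 7]
q=32: r=1, s=33, t=-32   [225*(33) + 232*(-32) = 1]
q=7: r=0, s=-232, t=225   [225*(-232) + 232*(225) = 0]
GCD = 1; from the row with r=1: x=33, y=-32
Check: 225*(33) + 232*(-32) = 7425 - 7424 = 1

GCD = 1, x = 33, y = -32


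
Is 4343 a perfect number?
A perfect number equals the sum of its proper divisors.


Proper divisors of 4343: 1, 43, 101
Sum = 1 + 43 + 101 = 145

No, 4343 is not perfect (145 ≠ 4343)


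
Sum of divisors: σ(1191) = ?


Divisors of 1191: 1, 3, 397, 1191
Sum = 1 + 3 + 397 + 1191 = 1592

σ(1191) = 1592


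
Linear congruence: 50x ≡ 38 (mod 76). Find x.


GCD(50, 76) = 2 divides 38
Divide: 25x ≡ 19 (mod 38)
x ≡ 19 (mod 38)


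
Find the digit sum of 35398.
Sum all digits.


3 + 5 + 3 + 9 + 8 = 28


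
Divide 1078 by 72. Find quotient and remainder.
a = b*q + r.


1078 = 72 * 14 + 70
Check: 1008 + 70 = 1078

q = 14, r = 70


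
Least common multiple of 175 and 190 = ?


GCD(175, 190) = 5
LCM = 175*190/5 = 33250/5 = 6650

LCM = 6650


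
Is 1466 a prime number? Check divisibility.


1466 / 2 = 733 (exact division)
1466 is NOT prime.

No, 1466 is not prime


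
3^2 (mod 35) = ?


3^1 mod 35 = 3
3^2 mod 35 = 9


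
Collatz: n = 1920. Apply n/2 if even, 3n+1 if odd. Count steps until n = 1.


1920 → 960 → 480 → 240 → 120 → 60 → 30 → 15 → 46 → 23 → 70 → 35 → 106 → 53 → 160 → 80 → 40 → 20 → 10 → 5 → 16 → 8 → 4 → 2 → 1
Total steps = 24

24 steps


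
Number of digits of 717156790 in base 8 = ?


717156790 in base 8 = 5257570666
Number of digits = 10

10 digits (base 8)


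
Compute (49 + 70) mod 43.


49 + 70 = 119
119 mod 43 = 33


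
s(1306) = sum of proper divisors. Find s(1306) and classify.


Proper divisors: 1, 2, 653
Sum = 1 + 2 + 653 = 656
656 < 1306 → deficient

s(1306) = 656 (deficient)


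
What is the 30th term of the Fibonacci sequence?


Sequence: 1, 1, 2, 3, 5, 8, 13, 21, 34, 55, 89, 144, 233, 377, 610, 987, 1597, 2584, 4181, 6765, 10946, 17711, 28657, 46368, 75025, 121393, 196418, 317811, 514229, 832040
F(30) = 832040


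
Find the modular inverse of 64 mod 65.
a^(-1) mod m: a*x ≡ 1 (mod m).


Use the extended Euclidean algorithm on (65, 64); each row r = 65*s + 64*t:
r=65, s=1, t=0
r=64, s=0, t=1
q=1: r=1, s=1, t=-1   [65*(1) + 64*(-1) = 1]
q=64: r=0, s=-64, t=65   [65*(-64) + 64*(65) = 0]
GCD = 1 with t = -1, so 64*(-1) ≡ 1 (mod 65)
Inverse = -1 mod 65 = 64
Check: 64 * 64 = 4096 ≡ 1 (mod 65)

64^(-1) ≡ 64 (mod 65)


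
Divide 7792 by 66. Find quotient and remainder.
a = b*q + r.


7792 = 66 * 118 + 4
Check: 7788 + 4 = 7792

q = 118, r = 4


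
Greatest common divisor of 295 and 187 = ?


295 = 1 * 187 + 108
187 = 1 * 108 + 79
108 = 1 * 79 + 29
79 = 2 * 29 + 21
29 = 1 * 21 + 8
21 = 2 * 8 + 5
8 = 1 * 5 + 3
5 = 1 * 3 + 2
3 = 1 * 2 + 1
2 = 2 * 1 + 0
GCD = 1


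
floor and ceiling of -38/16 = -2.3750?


-38/16 = -2.3750
floor = -3
ceil = -2

floor = -3, ceil = -2


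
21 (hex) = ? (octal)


21 (base 16) = 33 (decimal)
33 (decimal) = 41 (base 8)


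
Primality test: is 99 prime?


99 / 3 = 33 (exact division)
99 is NOT prime.

No, 99 is not prime


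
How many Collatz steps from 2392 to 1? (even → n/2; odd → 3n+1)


2392 → 1196 → 598 → 299 → 898 → 449 → 1348 → 674 → 337 → 1012 → 506 → 253 → 760 → 380 → 190 → 95 → 286 → 143 → 430 → 215 → 646 → 323 → 970 → 485 → 1456 → 728 → 364 → 182 → 91 → 274 → 137 → 412 → 206 → 103 → 310 → 155 → 466 → 233 → 700 → 350 → 175 → 526 → 263 → 790 → 395 → 1186 → 593 → 1780 → 890 → 445 → 1336 → 668 → 334 → 167 → 502 → 251 → 754 → 377 → 1132 → 566 → 283 → 850 → 425 → 1276 → 638 → 319 → 958 → 479 → 1438 → 719 → 2158 → 1079 → 3238 → 1619 → 4858 → 2429 → 7288 → 3644 → 1822 → 911 → 2734 → 1367 → 4102 → 2051 → 6154 → 3077 → 9232 → 4616 → 2308 → 1154 → 577 → 1732 → 866 → 433 → 1300 → 650 → 325 → 976 → 488 → 244 → 122 → 61 → 184 → 92 → 46 → 23 → 70 → 35 → 106 → 53 → 160 → 80 → 40 → 20 → 10 → 5 → 16 → 8 → 4 → 2 → 1
Total steps = 120

120 steps


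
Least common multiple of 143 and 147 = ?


GCD(143, 147) = 1
LCM = 143*147/1 = 21021/1 = 21021

LCM = 21021


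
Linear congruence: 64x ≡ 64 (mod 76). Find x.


GCD(64, 76) = 4 divides 64
Divide: 16x ≡ 16 (mod 19)
x ≡ 1 (mod 19)


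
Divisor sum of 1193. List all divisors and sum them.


Divisors of 1193: 1, 1193
Sum = 1 + 1193 = 1194

σ(1193) = 1194


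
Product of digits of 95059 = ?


9 × 5 × 0 × 5 × 9 = 0


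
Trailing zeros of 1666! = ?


floor(1666/5) = 333
floor(1666/25) = 66
floor(1666/125) = 13
floor(1666/625) = 2
Total = 414

414 trailing zeros


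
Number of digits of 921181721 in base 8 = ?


921181721 in base 8 = 6672017031
Number of digits = 10

10 digits (base 8)


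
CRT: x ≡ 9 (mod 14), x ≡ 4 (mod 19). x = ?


M = 14*19 = 266
M1 = M/14 = 19, M2 = M/19 = 14
M1^(-1) mod 14 = 3, M2^(-1) mod 19 = 15
x = 9*19*3 + 4*14*15 = 1353
1353 mod 266 = 23
Check: 23 mod 14 = 9 ✓, 23 mod 19 = 4 ✓

x ≡ 23 (mod 266)


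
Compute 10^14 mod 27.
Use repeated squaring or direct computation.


10^1 mod 27 = 10
10^2 mod 27 = 19
10^3 mod 27 = 1
10^4 mod 27 = 10
10^5 mod 27 = 19
10^6 mod 27 = 1
10^7 mod 27 = 10
10^8 mod 27 = 19
10^9 mod 27 = 1
10^10 mod 27 = 10
10^11 mod 27 = 19
10^12 mod 27 = 1
10^13 mod 27 = 10
10^14 mod 27 = 19


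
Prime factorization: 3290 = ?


3290 / 2 = 1645
1645 / 5 = 329
329 / 7 = 47
47 / 47 = 1
3290 = 2 × 5 × 7 × 47


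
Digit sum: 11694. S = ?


1 + 1 + 6 + 9 + 4 = 21


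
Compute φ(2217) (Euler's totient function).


2217 = 3 × 739
Prime factors: 3, 739
φ(2217) = 2217 × (1-1/3) × (1-1/739)
= 2217 × 2/3 × 738/739 = 1476

φ(2217) = 1476


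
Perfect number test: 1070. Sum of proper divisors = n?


Proper divisors of 1070: 1, 2, 5, 10, 107, 214, 535
Sum = 1 + 2 + 5 + 10 + 107 + 214 + 535 = 874

No, 1070 is not perfect (874 ≠ 1070)


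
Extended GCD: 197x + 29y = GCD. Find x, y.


Tabular extended Euclidean (each row: r = 197*s + 29*t):
r=197, s=1, t=0
r=29, s=0, t=1
q=6: r=23, s=1, t=-6   [197*(1) + 29*(-6) = 23]
q=1: r=6, s=-1, t=7   [197*(-1) + 29*(7) = 6]
q=3: r=5, s=4, t=-27   [197*(4) + 29*(-27) = 5]
q=1: r=1, s=-5, t=34   [197*(-5) + 29*(34) = 1]
q=5: r=0, s=29, t=-197   [197*(29) + 29*(-197) = 0]
GCD = 1; from the row with r=1: x=-5, y=34
Check: 197*(-5) + 29*(34) = -985 + 986 = 1

GCD = 1, x = -5, y = 34


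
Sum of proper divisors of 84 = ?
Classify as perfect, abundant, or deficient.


Proper divisors: 1, 2, 3, 4, 6, 7, 12, 14, 21, 28, 42
Sum = 1 + 2 + 3 + 4 + 6 + 7 + 12 + 14 + 21 + 28 + 42 = 140
140 > 84 → abundant

s(84) = 140 (abundant)


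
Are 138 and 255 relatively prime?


Euclidean algorithm:
255 = 1 * 138 + 117
138 = 1 * 117 + 21
117 = 5 * 21 + 12
21 = 1 * 12 + 9
12 = 1 * 9 + 3
9 = 3 * 3 + 0
GCD(138, 255) = 3

No, not coprime (GCD = 3)


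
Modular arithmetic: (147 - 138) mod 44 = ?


147 - 138 = 9
9 mod 44 = 9


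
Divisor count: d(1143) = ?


1143 = 3^2 × 127^1
d(1143) = (2+1) × (1+1) = 6

6 divisors


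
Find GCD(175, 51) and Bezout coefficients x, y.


Tabular extended Euclidean (each row: r = 175*s + 51*t):
r=175, s=1, t=0
r=51, s=0, t=1
q=3: r=22, s=1, t=-3   [175*(1) + 51*(-3) = 22]
q=2: r=7, s=-2, t=7   [175*(-2) + 51*(7) = 7]
q=3: r=1, s=7, t=-24   [175*(7) + 51*(-24) = 1]
q=7: r=0, s=-51, t=175   [175*(-51) + 51*(175) = 0]
GCD = 1; from the row with r=1: x=7, y=-24
Check: 175*(7) + 51*(-24) = 1225 - 1224 = 1

GCD = 1, x = 7, y = -24


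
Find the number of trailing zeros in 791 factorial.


floor(791/5) = 158
floor(791/25) = 31
floor(791/125) = 6
floor(791/625) = 1
Total = 196

196 trailing zeros


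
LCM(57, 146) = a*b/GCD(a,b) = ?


GCD(57, 146) = 1
LCM = 57*146/1 = 8322/1 = 8322

LCM = 8322


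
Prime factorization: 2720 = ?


2720 / 2 = 1360
1360 / 2 = 680
680 / 2 = 340
340 / 2 = 170
170 / 2 = 85
85 / 5 = 17
17 / 17 = 1
2720 = 2^5 × 5 × 17


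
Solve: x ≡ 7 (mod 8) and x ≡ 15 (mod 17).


M = 8*17 = 136
M1 = M/8 = 17, M2 = M/17 = 8
M1^(-1) mod 8 = 1, M2^(-1) mod 17 = 15
x = 7*17*1 + 15*8*15 = 1919
1919 mod 136 = 15
Check: 15 mod 8 = 7 ✓, 15 mod 17 = 15 ✓

x ≡ 15 (mod 136)


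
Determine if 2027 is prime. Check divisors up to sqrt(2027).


Check divisors up to sqrt(2027) = 45.0222
No divisors found.
2027 is prime.

Yes, 2027 is prime


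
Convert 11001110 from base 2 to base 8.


11001110 (base 2) = 206 (decimal)
206 (decimal) = 316 (base 8)


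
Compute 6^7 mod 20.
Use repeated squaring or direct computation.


6^1 mod 20 = 6
6^2 mod 20 = 16
6^3 mod 20 = 16
6^4 mod 20 = 16
6^5 mod 20 = 16
6^6 mod 20 = 16
6^7 mod 20 = 16


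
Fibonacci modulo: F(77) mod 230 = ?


F(k) mod 230 for k=1..77:
1, 1, 2, 3, 5, 8, 13, 21, 34, 55, 89, 144, 3, 147, 150, 67, 217, 54, 41, 95, 136, 1, 137, 138, 45, 183, 228, 181, 179, 130, 79, 209, 58, 37, 95, 132, 227, 129, 126, 25, 151, 176, 97, 43, 140, 183, 93, 46, 139, 185, 94, 49, 143, 192, 105, 67, 172, 9, 181, 190, 141, 101, 12, 113, 125, 8, 133, 141, 44, 185, 229, 184, 183, 137, 90, 227, 87
F(77) mod 230 = 87


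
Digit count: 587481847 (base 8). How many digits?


587481847 in base 8 = 4301041367
Number of digits = 10

10 digits (base 8)


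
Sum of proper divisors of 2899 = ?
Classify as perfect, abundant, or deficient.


Proper divisors: 1, 13, 223
Sum = 1 + 13 + 223 = 237
237 < 2899 → deficient

s(2899) = 237 (deficient)


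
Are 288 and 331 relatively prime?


Euclidean algorithm:
331 = 1 * 288 + 43
288 = 6 * 43 + 30
43 = 1 * 30 + 13
30 = 2 * 13 + 4
13 = 3 * 4 + 1
4 = 4 * 1 + 0
GCD(288, 331) = 1

Yes, coprime (GCD = 1)


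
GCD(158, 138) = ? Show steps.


158 = 1 * 138 + 20
138 = 6 * 20 + 18
20 = 1 * 18 + 2
18 = 9 * 2 + 0
GCD = 2


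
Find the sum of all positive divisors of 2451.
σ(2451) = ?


Divisors of 2451: 1, 3, 19, 43, 57, 129, 817, 2451
Sum = 1 + 3 + 19 + 43 + 57 + 129 + 817 + 2451 = 3520

σ(2451) = 3520


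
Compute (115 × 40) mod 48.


115 × 40 = 4600
4600 mod 48 = 40


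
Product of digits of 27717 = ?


2 × 7 × 7 × 1 × 7 = 686


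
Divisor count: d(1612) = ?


1612 = 2^2 × 13^1 × 31^1
d(1612) = (2+1) × (1+1) × (1+1) = 12

12 divisors


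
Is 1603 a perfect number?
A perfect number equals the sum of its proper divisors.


Proper divisors of 1603: 1, 7, 229
Sum = 1 + 7 + 229 = 237

No, 1603 is not perfect (237 ≠ 1603)


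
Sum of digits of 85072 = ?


8 + 5 + 0 + 7 + 2 = 22


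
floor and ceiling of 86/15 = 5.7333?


86/15 = 5.7333
floor = 5
ceil = 6

floor = 5, ceil = 6


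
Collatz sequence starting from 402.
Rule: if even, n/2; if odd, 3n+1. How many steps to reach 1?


402 → 201 → 604 → 302 → 151 → 454 → 227 → 682 → 341 → 1024 → 512 → 256 → 128 → 64 → 32 → 16 → 8 → 4 → 2 → 1
Total steps = 19

19 steps


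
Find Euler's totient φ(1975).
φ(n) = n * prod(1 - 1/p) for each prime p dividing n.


1975 = 5^2 × 79
Prime factors: 5, 79
φ(1975) = 1975 × (1-1/5) × (1-1/79)
= 1975 × 4/5 × 78/79 = 1560

φ(1975) = 1560


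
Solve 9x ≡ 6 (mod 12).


GCD(9, 12) = 3 divides 6
Divide: 3x ≡ 2 (mod 4)
x ≡ 2 (mod 4)


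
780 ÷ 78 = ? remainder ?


780 = 78 * 10 + 0
Check: 780 + 0 = 780

q = 10, r = 0


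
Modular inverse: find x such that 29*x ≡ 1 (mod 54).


Use the extended Euclidean algorithm on (54, 29); each row r = 54*s + 29*t:
r=54, s=1, t=0
r=29, s=0, t=1
q=1: r=25, s=1, t=-1   [54*(1) + 29*(-1) = 25]
q=1: r=4, s=-1, t=2   [54*(-1) + 29*(2) = 4]
q=6: r=1, s=7, t=-13   [54*(7) + 29*(-13) = 1]
q=4: r=0, s=-29, t=54   [54*(-29) + 29*(54) = 0]
GCD = 1 with t = -13, so 29*(-13) ≡ 1 (mod 54)
Inverse = -13 mod 54 = 41
Check: 29 * 41 = 1189 ≡ 1 (mod 54)

29^(-1) ≡ 41 (mod 54)


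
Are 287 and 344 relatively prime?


Euclidean algorithm:
344 = 1 * 287 + 57
287 = 5 * 57 + 2
57 = 28 * 2 + 1
2 = 2 * 1 + 0
GCD(287, 344) = 1

Yes, coprime (GCD = 1)


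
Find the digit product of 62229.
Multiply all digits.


6 × 2 × 2 × 2 × 9 = 432


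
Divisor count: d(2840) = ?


2840 = 2^3 × 5^1 × 71^1
d(2840) = (3+1) × (1+1) × (1+1) = 16

16 divisors


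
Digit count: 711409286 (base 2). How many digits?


711409286 in base 2 = 101010011001110011111010000110
Number of digits = 30

30 digits (base 2)
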